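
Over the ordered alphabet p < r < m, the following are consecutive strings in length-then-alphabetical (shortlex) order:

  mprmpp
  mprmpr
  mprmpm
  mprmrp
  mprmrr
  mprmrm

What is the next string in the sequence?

mprmmp

Find the rightmost character of mprmrm below m, bump it to the next letter, and reset everything to its right to p.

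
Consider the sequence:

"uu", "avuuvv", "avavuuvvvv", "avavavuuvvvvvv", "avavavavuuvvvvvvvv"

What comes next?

s(k+1) = av·s(k)·vv, so each term gains av as a prefix and vv as a suffix.
So the next term is av·avavavavuuvvvvvvvv·vv.

avavavavavuuvvvvvvvvvv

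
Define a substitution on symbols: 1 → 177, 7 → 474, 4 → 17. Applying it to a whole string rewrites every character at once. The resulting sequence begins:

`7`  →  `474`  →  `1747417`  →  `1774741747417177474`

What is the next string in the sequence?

177474474174741717747417474171774741774744741747417

Replace each of the 19 characters of 1774741747417177474 in place — 177 474 474 17 474 17 177 474 17 474 17 177 474 177 474 474 17 474 17 — and concatenate.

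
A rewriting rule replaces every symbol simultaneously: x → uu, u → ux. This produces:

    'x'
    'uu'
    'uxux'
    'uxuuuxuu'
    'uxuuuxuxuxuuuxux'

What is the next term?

uxuuuxuxuxuuuxuuuxuuuxuxuxuuuxuu

φ(uxuuuxuxuxuuuxux) expands symbol-by-symbol to ux uu ux ux ux uu ux uu ux uu ux ux ux uu ux uu; joining the 16 pieces gives the next term.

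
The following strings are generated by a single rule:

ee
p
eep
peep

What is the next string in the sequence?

eeppeep

Each term (from the third on) is the two preceding terms concatenated in order: term 3 = ee·p = eep.
The next term joins eep and peep.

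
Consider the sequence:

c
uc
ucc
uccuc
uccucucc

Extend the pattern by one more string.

From term 3 onward, concatenate the last term with the second-to-last: uc·c = ucc, ucc·uc = uccuc, …
So term 6 is uccucucc·uccuc.

uccucuccuccuc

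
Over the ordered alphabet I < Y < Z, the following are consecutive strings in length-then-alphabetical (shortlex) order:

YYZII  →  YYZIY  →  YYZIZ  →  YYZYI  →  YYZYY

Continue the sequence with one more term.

Treat YYZYY as a base-3 numeral over the given alphabet and add one, carrying through any trailing Z's.

YYZYZ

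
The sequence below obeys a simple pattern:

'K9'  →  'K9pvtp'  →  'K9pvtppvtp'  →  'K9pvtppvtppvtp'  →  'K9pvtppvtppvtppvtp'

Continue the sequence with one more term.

Every step adds pvtp to the end: s(k+1) = s(k)·pvtp.
Applying this once more to K9pvtppvtppvtppvtp:

K9pvtppvtppvtppvtppvtp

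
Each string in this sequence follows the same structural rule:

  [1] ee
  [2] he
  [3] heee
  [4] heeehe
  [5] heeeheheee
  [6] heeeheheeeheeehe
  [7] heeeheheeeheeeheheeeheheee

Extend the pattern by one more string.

heeeheheeeheeeheheeeheheeeheeeheheeeheeehe

This is a Fibonacci-style word recurrence s(k) = s(k−1)·s(k−2): e.g. he·ee = heee.
The next term joins heeeheheeeheeeheheeeheheee and heeeheheeeheeehe.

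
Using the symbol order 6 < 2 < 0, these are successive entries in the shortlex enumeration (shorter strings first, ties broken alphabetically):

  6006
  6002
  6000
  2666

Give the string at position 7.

Continuing the enumeration 3 steps past 2666: 2666 → 2662 → 2660 → (answer).

2626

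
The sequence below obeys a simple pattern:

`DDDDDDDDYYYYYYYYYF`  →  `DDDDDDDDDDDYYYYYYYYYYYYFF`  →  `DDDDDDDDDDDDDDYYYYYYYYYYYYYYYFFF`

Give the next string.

Reading off run lengths: D runs 8, 11, 14; Y runs 9, 12, 15; F runs 1, 2, 3 — each is linear in n, where the shown terms are n = 2, 3, 4.
Setting n = 5 gives 17, 18, 4 characters in each block.

DDDDDDDDDDDDDDDDDYYYYYYYYYYYYYYYYYYFFFF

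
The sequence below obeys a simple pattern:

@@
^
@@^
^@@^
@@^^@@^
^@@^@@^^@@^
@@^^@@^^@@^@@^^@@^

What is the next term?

^@@^@@^^@@^@@^^@@^^@@^@@^^@@^

From term 3 onward, concatenate the second-to-last term with the last: @@·^ = @@^, ^·@@^ = ^@@^, …
The next term joins ^@@^@@^^@@^ and @@^^@@^^@@^@@^^@@^.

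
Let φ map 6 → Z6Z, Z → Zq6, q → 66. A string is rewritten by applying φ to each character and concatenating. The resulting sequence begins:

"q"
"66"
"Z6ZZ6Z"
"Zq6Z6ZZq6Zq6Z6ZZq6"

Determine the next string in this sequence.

φ(Zq6Z6ZZq6Zq6Z6ZZq6) expands symbol-by-symbol to Zq6 66 Z6Z Zq6 Z6Z Zq6 Zq6 66 Z6Z Zq6 66 Z6Z Zq6 Z6Z Zq6 Zq6 66 Z6Z; joining the 18 pieces gives the next term.

Zq666Z6ZZq6Z6ZZq6Zq666Z6ZZq666Z6ZZq6Z6ZZq6Zq666Z6Z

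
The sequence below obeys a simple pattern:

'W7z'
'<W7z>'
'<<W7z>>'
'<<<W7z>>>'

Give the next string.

<<<<W7z>>>>

Each term wraps the previous one in < on the left and > on the right.
One more step from <<<W7z>>> gives the answer.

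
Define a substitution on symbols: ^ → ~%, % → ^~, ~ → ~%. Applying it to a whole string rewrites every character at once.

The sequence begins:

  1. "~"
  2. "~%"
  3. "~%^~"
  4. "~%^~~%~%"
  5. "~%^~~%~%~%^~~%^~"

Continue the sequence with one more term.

~%^~~%~%~%^~~%^~~%^~~%~%~%^~~%~%

Replace each of the 16 characters of ~%^~~%~%~%^~~%^~ in place — ~% ^~ ~% ~% ~% ^~ ~% ^~ ~% ^~ ~% ~% ~% ^~ ~% ~% — and concatenate.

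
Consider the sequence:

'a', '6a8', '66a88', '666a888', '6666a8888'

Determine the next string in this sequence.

Each term wraps the previous one in 6 on the left and 8 on the right.
Applying this once more to 6666a8888:

66666a88888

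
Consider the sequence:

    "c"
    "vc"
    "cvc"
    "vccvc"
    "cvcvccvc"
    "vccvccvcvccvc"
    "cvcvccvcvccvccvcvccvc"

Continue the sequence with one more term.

vccvccvcvccvccvcvccvcvccvccvcvccvc

From term 3 onward, concatenate the second-to-last term with the last: c·vc = cvc, vc·cvc = vccvc, …
So term 8 is vccvccvcvccvc·cvcvccvcvccvccvcvccvc.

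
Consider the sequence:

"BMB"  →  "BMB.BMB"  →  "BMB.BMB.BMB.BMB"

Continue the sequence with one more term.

Every step duplicates the string with '.' between the halves.
Doubling BMB.BMB.BMB.BMB with '.' between the halves:

BMB.BMB.BMB.BMB.BMB.BMB.BMB.BMB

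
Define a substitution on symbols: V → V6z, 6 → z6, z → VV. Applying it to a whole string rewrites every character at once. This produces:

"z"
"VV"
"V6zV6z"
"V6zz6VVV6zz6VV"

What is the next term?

V6zz6VVVVz6V6zV6zV6zz6VVVVz6V6zV6z

Replace each of the 14 characters of V6zz6VVV6zz6VV in place — V6z z6 VV VV z6 V6z V6z V6z z6 VV VV z6 V6z V6z — and concatenate.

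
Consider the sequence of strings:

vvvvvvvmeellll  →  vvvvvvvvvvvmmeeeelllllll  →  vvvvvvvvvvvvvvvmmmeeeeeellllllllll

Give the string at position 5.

vvvvvvvvvvvvvvvvvvvvvvvmmmmmeeeeeeeeeellllllllllllllll

Each string has the form v^{4n+3} m^{n} e^{2n} l^{3n+1} (n = 1, 2, …).
At n = 5 the blocks have lengths 23, 5, 10, 16.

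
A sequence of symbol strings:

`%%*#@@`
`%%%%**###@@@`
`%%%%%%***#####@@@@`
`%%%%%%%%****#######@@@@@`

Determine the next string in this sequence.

%%%%%%%%%%*****#########@@@@@@

Term n consists of 2n %'s, followed by n *'s, followed by 2n-1 #'s, followed by n+1 @'s (n = 1, 2, …).
At n = 5 the blocks have lengths 10, 5, 9, 6.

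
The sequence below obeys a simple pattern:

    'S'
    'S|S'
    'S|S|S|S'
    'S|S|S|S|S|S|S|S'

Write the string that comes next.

S|S|S|S|S|S|S|S|S|S|S|S|S|S|S|S

Every step duplicates the string with '|' between the halves.
So the next term is two copies of S|S|S|S|S|S|S|S with '|' between the halves.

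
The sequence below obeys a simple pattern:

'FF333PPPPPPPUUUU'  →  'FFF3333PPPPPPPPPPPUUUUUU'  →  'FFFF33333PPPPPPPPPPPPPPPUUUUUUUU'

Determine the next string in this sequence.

FFFFF333333PPPPPPPPPPPPPPPPPPPUUUUUUUUUU

Each string has the form F^{n} 3^{n+1} P^{4n-1} U^{2n}, where the shown terms are n = 2, 3, 4.
At n = 5 the blocks have lengths 5, 6, 19, 10.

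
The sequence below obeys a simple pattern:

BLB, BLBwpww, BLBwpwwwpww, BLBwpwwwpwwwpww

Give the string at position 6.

Every step adds wpww to the end: s(k+1) = s(k)·wpww.
From BLBwpwwwpwwwpww, 2 further steps: BLBwpwwwpwwwpww → BLBwpwwwpwwwpwwwpww → (answer).

BLBwpwwwpwwwpwwwpwwwpww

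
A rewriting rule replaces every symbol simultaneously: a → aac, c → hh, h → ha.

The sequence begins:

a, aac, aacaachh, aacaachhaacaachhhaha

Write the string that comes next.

aacaachhaacaachhhahaaacaachhaacaachhhahahaaachaaac

Applying the rule to each of the 20 symbols of aacaachhaacaachhhaha gives the pieces aac aac hh aac aac hh ha ha aac aac hh aac aac hh ha ha ha aac ha aac, which concatenate to the answer.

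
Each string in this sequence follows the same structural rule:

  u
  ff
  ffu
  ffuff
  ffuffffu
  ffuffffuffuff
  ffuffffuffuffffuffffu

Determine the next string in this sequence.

From term 3 onward, concatenate the last term with the second-to-last: ff·u = ffu, ffu·ff = ffuff, …
Continuing: ffuffffuffuffffuffffu · ffuffffuffuff gives term 8.

ffuffffuffuffffuffffuffuffffuffuff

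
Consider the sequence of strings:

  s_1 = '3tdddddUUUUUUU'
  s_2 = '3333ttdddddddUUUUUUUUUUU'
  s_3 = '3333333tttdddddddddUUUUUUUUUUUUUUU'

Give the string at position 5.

Each string has the form 3^{3n-2} t^{n} d^{2n+3} U^{4n+3} (n = 1, 2, …).
Setting n = 5 gives 13, 5, 13, 23 characters in each block.

3333333333333tttttdddddddddddddUUUUUUUUUUUUUUUUUUUUUUU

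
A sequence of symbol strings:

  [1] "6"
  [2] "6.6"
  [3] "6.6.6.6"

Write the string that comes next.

Every step duplicates the string with '.' between the halves.
One more doubling of 6.6.6.6 gives the answer.

6.6.6.6.6.6.6.6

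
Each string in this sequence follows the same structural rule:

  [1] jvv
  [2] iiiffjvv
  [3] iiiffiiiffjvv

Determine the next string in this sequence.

iiiffiiiffiiiffjvv

The strings grow by a fixed prefix iiiff each time.
So the next term is iiiff·iiiffiiiffjvv.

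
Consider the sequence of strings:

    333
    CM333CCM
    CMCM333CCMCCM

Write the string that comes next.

s(k+1) = CM·s(k)·CCM, so each term gains CM as a prefix and CCM as a suffix.
Applying this once more to CMCM333CCMCCM:

CMCMCM333CCMCCMCCM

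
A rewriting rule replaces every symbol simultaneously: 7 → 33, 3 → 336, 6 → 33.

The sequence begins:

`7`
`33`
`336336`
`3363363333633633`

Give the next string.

33633633336336333363363363363333633633336336

φ(3363363333633633) expands symbol-by-symbol to 336 336 33 336 336 33 336 336 336 336 33 336 336 33 336 336; joining the 16 pieces gives the next term.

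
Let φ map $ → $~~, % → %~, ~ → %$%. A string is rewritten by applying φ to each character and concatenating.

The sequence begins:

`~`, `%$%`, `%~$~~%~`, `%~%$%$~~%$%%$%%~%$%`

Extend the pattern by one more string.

Replace each of the 19 characters of %~%$%$~~%$%%$%%~%$% in place — %~ %$% %~ $~~ %~ $~~ %$% %$% %~ $~~ %~ %~ $~~ %~ %~ %$% %~ $~~ %~ — and concatenate.

%~%$%%~$~~%~$~~%$%%$%%~$~~%~%~$~~%~%~%$%%~$~~%~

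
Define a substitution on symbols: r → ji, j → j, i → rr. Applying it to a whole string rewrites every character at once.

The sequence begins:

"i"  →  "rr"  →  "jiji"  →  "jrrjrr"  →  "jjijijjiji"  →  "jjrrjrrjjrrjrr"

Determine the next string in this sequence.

φ(jjrrjrrjjrrjrr) expands symbol-by-symbol to j j ji ji j ji ji j j ji ji j ji ji; joining the 14 pieces gives the next term.

jjjijijjijijjjijijjiji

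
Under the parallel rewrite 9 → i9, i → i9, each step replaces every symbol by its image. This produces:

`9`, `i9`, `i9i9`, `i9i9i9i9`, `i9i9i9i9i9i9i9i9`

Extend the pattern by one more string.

Rewriting the 16 symbols of i9i9i9i9i9i9i9i9 one by one yields i9 i9 i9 i9 i9 i9 i9 i9 i9 i9 i9 i9 i9 i9 i9 i9; concatenated:

i9i9i9i9i9i9i9i9i9i9i9i9i9i9i9i9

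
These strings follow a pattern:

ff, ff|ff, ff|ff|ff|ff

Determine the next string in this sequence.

Every step duplicates the string with '|' between the halves.
Doubling ff|ff|ff|ff with '|' between the halves:

ff|ff|ff|ff|ff|ff|ff|ff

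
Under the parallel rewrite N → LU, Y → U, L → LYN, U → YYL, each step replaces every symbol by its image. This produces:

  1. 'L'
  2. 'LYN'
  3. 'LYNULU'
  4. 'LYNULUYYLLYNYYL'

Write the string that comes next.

Replace each of the 15 characters of LYNULUYYLLYNYYL in place — LYN U LU YYL LYN YYL U U LYN LYN U LU U U LYN — and concatenate.

LYNULUYYLLYNYYLUULYNLYNULUUULYN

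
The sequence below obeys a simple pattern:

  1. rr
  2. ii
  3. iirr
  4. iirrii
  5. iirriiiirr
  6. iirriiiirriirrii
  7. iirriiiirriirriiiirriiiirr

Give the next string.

Each term (from the third on) is the previous term followed by the one before it: term 3 = ii·rr = iirr.
Continuing: iirriiiirriirriiiirriiiirr · iirriiiirriirrii gives term 8.

iirriiiirriirriiiirriiiirriirriiiirriirrii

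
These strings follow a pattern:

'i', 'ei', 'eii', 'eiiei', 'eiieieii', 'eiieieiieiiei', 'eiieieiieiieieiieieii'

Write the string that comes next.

From term 3 onward, concatenate the last term with the second-to-last: ei·i = eii, eii·ei = eiiei, …
Continuing: eiieieiieiieieiieieii · eiieieiieiiei gives term 8.

eiieieiieiieieiieieiieiieieiieiiei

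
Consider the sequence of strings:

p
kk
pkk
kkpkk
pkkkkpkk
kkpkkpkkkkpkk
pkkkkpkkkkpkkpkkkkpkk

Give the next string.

This is a Fibonacci-style word recurrence s(k) = s(k−2)·s(k−1): e.g. p·kk = pkk.
Continuing: kkpkkpkkkkpkk · pkkkkpkkkkpkkpkkkkpkk gives term 8.

kkpkkpkkkkpkkpkkkkpkkkkpkkpkkkkpkk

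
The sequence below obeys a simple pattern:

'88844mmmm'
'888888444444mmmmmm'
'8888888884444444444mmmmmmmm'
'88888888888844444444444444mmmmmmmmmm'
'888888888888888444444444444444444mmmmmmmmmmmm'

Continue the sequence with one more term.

8888888888888888884444444444444444444444mmmmmmmmmmmmmm

The n-th term is 3n 8's then 4n-2 4's then 2n+2 m's (n = 1, 2, …).
At n = 6 the blocks have lengths 18, 22, 14.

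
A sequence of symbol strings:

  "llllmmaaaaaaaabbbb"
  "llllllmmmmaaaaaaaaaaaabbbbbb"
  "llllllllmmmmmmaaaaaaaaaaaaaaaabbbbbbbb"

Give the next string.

llllllllllmmmmmmmmaaaaaaaaaaaaaaaaaaaabbbbbbbbbb

Each string has the form l^{2n} m^{2n-2} a^{4n} b^{2n}, where the shown terms are n = 2, 3, 4.
At n = 5 the blocks have lengths 10, 8, 20, 10.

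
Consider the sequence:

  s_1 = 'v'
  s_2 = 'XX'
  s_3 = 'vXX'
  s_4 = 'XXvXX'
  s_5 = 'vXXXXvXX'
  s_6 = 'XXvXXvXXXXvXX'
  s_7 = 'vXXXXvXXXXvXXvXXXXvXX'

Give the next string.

XXvXXvXXXXvXXvXXXXvXXXXvXXvXXXXvXX

Each term (from the third on) is the two preceding terms concatenated in order: term 3 = v·XX = vXX.
So term 8 is XXvXXvXXXXvXX·vXXXXvXXXXvXXvXXXXvXX.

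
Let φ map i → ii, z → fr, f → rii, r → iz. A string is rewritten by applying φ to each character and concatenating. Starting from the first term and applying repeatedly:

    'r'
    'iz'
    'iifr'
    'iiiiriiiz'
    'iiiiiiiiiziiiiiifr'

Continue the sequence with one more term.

iiiiiiiiiiiiiiiiiifriiiiiiiiiiiiriiiz

Replace each of the 18 characters of iiiiiiiiiziiiiiifr in place — ii ii ii ii ii ii ii ii ii fr ii ii ii ii ii ii rii iz — and concatenate.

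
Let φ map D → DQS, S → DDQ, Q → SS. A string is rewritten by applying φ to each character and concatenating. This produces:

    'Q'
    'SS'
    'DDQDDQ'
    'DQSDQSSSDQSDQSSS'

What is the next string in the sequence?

Rewriting the 16 symbols of DQSDQSSSDQSDQSSS one by one yields DQS SS DDQ DQS SS DDQ DDQ DDQ DQS SS DDQ DQS SS DDQ DDQ DDQ; concatenated:

DQSSSDDQDQSSSDDQDDQDDQDQSSSDDQDQSSSDDQDDQDDQ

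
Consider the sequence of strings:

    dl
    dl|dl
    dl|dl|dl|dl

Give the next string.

Every step duplicates the string with '|' between the halves.
Doubling dl|dl|dl|dl with '|' between the halves:

dl|dl|dl|dl|dl|dl|dl|dl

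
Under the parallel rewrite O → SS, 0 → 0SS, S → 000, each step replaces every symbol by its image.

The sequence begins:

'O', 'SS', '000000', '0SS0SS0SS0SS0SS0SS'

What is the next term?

0SS0000000SS0000000SS0000000SS0000000SS0000000SS000000

Replace each of the 18 characters of 0SS0SS0SS0SS0SS0SS in place — 0SS 000 000 0SS 000 000 0SS 000 000 0SS 000 000 0SS 000 000 0SS 000 000 — and concatenate.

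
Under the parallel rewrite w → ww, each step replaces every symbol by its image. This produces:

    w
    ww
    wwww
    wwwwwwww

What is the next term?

wwwwwwwwwwwwwwww

Rewriting each symbol of wwwwwwww: w→ww, w→ww, w→ww, w→ww, w→ww, w→ww, w→ww, w→ww, which concatenates to ww ww ww ww ww ww ww ww.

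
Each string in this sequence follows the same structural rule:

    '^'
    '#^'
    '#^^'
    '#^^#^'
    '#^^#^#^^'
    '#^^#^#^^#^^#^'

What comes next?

#^^#^#^^#^^#^#^^#^#^^

Each term (from the third on) is the previous term followed by the one before it: term 3 = #^·^ = #^^.
Continuing: #^^#^#^^#^^#^ · #^^#^#^^ gives term 7.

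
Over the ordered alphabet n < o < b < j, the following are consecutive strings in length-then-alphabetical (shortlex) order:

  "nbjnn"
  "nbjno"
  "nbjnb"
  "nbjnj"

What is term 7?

Continuing the enumeration 3 steps past nbjnj: nbjnj → nbjon → nbjoo → (answer).

nbjob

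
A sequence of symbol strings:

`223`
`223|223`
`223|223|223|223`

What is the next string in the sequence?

223|223|223|223|223|223|223|223

Each string is two copies of the previous one joined by '|'.
One more doubling of 223|223|223|223 gives the answer.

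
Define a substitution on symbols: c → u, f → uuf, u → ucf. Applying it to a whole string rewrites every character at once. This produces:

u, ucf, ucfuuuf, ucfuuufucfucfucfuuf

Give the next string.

ucfuuufucfucfucfuufucfuuufucfuuufucfuuufucfucfuuf

φ(ucfuuufucfucfucfuuf) expands symbol-by-symbol to ucf u uuf ucf ucf ucf uuf ucf u uuf ucf u uuf ucf u uuf ucf ucf uuf; joining the 19 pieces gives the next term.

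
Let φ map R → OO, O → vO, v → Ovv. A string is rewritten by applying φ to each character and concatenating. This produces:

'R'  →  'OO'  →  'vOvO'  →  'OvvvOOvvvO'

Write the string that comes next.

vOOvvOvvOvvvOvOOvvOvvOvvvO

Apply φ to OvvvOOvvvO symbol by symbol: O→vO, v→Ovv, v→Ovv, v→Ovv, O→vO, O→vO, v→Ovv, v→Ovv, v→Ovv, O→vO; joined: vO Ovv Ovv Ovv vO vO Ovv Ovv Ovv vO.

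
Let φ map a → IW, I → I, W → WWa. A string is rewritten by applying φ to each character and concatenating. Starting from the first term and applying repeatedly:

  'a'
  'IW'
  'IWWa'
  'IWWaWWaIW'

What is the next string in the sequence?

IWWaWWaIWWWaWWaIWIWWa

Apply φ to IWWaWWaIW symbol by symbol: I→I, W→WWa, W→WWa, a→IW, W→WWa, W→WWa, a→IW, I→I, W→WWa; joined: I WWa WWa IW WWa WWa IW I WWa.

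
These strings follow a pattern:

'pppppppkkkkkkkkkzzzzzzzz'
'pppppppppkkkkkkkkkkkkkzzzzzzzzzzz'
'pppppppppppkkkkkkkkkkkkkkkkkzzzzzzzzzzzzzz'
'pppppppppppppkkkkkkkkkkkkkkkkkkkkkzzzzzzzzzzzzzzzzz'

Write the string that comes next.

Each string has the form p^{2n+3} k^{4n+1} z^{3n+2}, where the shown terms are n = 2, 3, 4, 5.
Setting n = 6 gives 15, 25, 20 characters in each block.

pppppppppppppppkkkkkkkkkkkkkkkkkkkkkkkkkzzzzzzzzzzzzzzzzzzzz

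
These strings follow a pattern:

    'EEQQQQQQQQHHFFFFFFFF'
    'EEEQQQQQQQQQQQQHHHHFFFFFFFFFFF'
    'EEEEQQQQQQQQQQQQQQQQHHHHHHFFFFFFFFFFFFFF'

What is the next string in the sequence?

EEEEEQQQQQQQQQQQQQQQQQQQQHHHHHHHHFFFFFFFFFFFFFFFFF

The n-th term is n E's then 4n Q's then 2n-2 H's then 3n+2 F's, where the shown terms are n = 2, 3, 4.
For the next term, n = 5, so the run lengths are 5, 20, 8, 17.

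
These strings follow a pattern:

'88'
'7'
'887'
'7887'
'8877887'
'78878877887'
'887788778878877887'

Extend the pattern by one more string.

Each term (from the third on) is the two preceding terms concatenated in order: term 3 = 88·7 = 887.
The next term joins 78878877887 and 887788778878877887.

78878877887887788778878877887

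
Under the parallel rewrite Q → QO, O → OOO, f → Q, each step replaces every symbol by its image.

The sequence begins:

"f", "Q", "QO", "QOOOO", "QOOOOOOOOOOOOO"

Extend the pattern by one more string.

QOOOOOOOOOOOOOOOOOOOOOOOOOOOOOOOOOOOOOOOO

φ(QOOOOOOOOOOOOO) expands symbol-by-symbol to QO OOO OOO OOO OOO OOO OOO OOO OOO OOO OOO OOO OOO OOO; joining the 14 pieces gives the next term.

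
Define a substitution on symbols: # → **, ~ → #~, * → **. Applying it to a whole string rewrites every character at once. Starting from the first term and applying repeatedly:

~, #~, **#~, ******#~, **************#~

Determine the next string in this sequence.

Rewriting the 16 symbols of **************#~ one by one yields ** ** ** ** ** ** ** ** ** ** ** ** ** ** ** #~; concatenated:

******************************#~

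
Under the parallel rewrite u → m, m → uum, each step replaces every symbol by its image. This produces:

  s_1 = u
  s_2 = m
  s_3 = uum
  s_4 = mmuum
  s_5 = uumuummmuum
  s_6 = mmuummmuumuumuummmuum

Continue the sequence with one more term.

Rewriting the 21 symbols of mmuummmuumuumuummmuum one by one yields uum uum m m uum uum uum m m uum m m uum m m uum uum uum m m uum; concatenated:

uumuummmuumuumuummmuummmuummmuumuumuummmuum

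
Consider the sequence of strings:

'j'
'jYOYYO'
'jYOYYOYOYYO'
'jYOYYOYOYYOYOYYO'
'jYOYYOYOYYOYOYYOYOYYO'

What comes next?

Every step adds YOYYO to the end: s(k+1) = s(k)·YOYYO.
Applying this once more to jYOYYOYOYYOYOYYOYOYYO:

jYOYYOYOYYOYOYYOYOYYOYOYYO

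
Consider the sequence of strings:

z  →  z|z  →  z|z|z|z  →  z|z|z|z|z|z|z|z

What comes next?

z|z|z|z|z|z|z|z|z|z|z|z|z|z|z|z

Each string is two copies of the previous one joined by '|'.
So the next term is two copies of z|z|z|z|z|z|z|z with '|' between the halves.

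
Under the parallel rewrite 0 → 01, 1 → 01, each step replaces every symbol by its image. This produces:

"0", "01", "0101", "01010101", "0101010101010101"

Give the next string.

01010101010101010101010101010101

φ(0101010101010101) expands symbol-by-symbol to 01 01 01 01 01 01 01 01 01 01 01 01 01 01 01 01; joining the 16 pieces gives the next term.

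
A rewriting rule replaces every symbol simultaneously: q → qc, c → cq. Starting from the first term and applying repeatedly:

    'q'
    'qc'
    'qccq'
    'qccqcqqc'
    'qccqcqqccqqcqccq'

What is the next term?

Applying the rule to each of the 16 symbols of qccqcqqccqqcqccq gives the pieces qc cq cq qc cq qc qc cq cq qc qc cq qc cq cq qc, which concatenate to the answer.

qccqcqqccqqcqccqcqqcqccqqccqcqqc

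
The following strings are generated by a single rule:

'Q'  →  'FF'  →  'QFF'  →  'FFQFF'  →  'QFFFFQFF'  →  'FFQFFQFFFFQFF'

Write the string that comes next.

This is a Fibonacci-style word recurrence s(k) = s(k−2)·s(k−1): e.g. Q·FF = QFF.
Continuing: QFFFFQFF · FFQFFQFFFFQFF gives term 7.

QFFFFQFFFFQFFQFFFFQFF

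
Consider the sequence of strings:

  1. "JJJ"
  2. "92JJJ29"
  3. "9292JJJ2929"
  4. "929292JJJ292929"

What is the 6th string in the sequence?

9292929292JJJ2929292929

Each term wraps the previous one in 92 on the left and 29 on the right.
From 929292JJJ292929, 2 further steps: 929292JJJ292929 → 92929292JJJ29292929 → (answer).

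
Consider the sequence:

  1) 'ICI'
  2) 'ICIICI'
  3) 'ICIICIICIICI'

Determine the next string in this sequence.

Every step duplicates the string.
Doubling ICIICIICIICI:

ICIICIICIICIICIICIICIICI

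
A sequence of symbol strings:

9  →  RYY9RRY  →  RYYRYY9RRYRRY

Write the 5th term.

RYYRYYRYYRYY9RRYRRYRRYRRY

s(k+1) = RYY·s(k)·RRY, so each term gains RYY as a prefix and RRY as a suffix.
From RYYRYY9RRYRRY, 2 further steps: RYYRYY9RRYRRY → RYYRYYRYY9RRYRRYRRY → (answer).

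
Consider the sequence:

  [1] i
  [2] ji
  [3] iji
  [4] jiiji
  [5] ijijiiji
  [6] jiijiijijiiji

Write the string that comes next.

From term 3 onward, concatenate the second-to-last term with the last: i·ji = iji, ji·iji = jiiji, …
So term 7 is ijijiiji·jiijiijijiiji.

ijijiijijiijiijijiiji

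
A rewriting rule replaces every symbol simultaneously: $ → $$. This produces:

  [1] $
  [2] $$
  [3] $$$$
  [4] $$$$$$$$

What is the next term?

$$$$$$$$$$$$$$$$

Apply φ to $$$$$$$$ symbol by symbol: $→$$, $→$$, $→$$, $→$$, $→$$, $→$$, $→$$, $→$$; joined: $$ $$ $$ $$ $$ $$ $$ $$.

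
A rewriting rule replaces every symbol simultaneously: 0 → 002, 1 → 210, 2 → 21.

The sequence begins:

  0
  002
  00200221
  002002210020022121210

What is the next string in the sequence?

Replace each of the 21 characters of 002002210020022121210 in place — 002 002 21 002 002 21 21 210 002 002 21 002 002 21 21 210 21 210 21 210 002 — and concatenate.

0020022100200221212100020022100200221212102121021210002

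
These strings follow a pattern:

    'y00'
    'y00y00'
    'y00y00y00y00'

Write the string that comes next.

y00y00y00y00y00y00y00y00

Each string is two copies of the previous one concatenated.
One more doubling of y00y00y00y00 gives the answer.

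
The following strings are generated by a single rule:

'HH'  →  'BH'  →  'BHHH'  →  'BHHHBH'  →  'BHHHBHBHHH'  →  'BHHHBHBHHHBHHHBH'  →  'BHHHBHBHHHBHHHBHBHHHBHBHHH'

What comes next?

BHHHBHBHHHBHHHBHBHHHBHBHHHBHHHBHBHHHBHHHBH

This is a Fibonacci-style word recurrence s(k) = s(k−1)·s(k−2): e.g. BH·HH = BHHH.
Continuing: BHHHBHBHHHBHHHBHBHHHBHBHHH · BHHHBHBHHHBHHHBH gives term 8.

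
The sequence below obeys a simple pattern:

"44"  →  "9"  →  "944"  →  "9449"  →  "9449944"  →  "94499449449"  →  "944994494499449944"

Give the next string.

This is a Fibonacci-style word recurrence s(k) = s(k−1)·s(k−2): e.g. 9·44 = 944.
Continuing: 944994494499449944 · 94499449449 gives term 8.

94499449449944994494499449449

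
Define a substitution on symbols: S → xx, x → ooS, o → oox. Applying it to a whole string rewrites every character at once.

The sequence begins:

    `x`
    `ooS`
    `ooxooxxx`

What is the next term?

Expanding ooxooxxx: o→oox, o→oox, x→ooS, o→oox, o→oox, x→ooS, x→ooS, x→ooS. Concatenated: oox oox ooS oox oox ooS ooS ooS.

ooxooxooSooxooxooSooSooS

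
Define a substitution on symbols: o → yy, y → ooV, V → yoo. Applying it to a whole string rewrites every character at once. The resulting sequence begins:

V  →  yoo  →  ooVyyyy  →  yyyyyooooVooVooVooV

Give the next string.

ooVooVooVooVooVyyyyyyyyyooyyyyyooyyyyyooyyyyyoo

φ(yyyyyooooVooVooVooV) expands symbol-by-symbol to ooV ooV ooV ooV ooV yy yy yy yy yoo yy yy yoo yy yy yoo yy yy yoo; joining the 19 pieces gives the next term.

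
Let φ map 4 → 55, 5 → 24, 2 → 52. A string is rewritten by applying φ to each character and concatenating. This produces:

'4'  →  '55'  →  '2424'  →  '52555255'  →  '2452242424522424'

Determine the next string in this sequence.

Replace each of the 16 characters of 2452242424522424 in place — 52 55 24 52 52 55 52 55 52 55 24 52 52 55 52 55 — and concatenate.

52552452525552555255245252555255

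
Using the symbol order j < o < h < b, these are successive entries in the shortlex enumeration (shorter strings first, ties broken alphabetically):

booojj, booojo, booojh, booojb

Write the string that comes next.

The successor of booojb increments the rightmost position that isn't already b and resets every position after it to j.

booooj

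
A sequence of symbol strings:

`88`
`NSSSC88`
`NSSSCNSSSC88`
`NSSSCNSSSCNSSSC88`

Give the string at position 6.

Every step adds NSSSC at the front: s(k+1) = NSSSC·s(k).
From NSSSCNSSSCNSSSC88, 2 further steps: NSSSCNSSSCNSSSC88 → NSSSCNSSSCNSSSCNSSSC88 → (answer).

NSSSCNSSSCNSSSCNSSSCNSSSC88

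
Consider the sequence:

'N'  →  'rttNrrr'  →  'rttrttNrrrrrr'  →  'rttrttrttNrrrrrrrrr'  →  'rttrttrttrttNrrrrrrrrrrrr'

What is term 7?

s(k+1) = rtt·s(k)·rrr, so each term gains rtt as a prefix and rrr as a suffix.
From rttrttrttrttNrrrrrrrrrrrr, 2 further steps: rttrttrttrttNrrrrrrrrrrrr → rttrttrttrttrttNrrrrrrrrrrrrrrr → (answer).

rttrttrttrttrttrttNrrrrrrrrrrrrrrrrrr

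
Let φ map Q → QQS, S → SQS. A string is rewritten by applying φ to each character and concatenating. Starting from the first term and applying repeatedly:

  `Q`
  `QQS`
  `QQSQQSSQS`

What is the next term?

QQSQQSSQSQQSQQSSQSSQSQQSSQS

Rewriting each symbol of QQSQQSSQS: Q→QQS, Q→QQS, S→SQS, Q→QQS, Q→QQS, S→SQS, S→SQS, Q→QQS, S→SQS, which concatenates to QQS QQS SQS QQS QQS SQS SQS QQS SQS.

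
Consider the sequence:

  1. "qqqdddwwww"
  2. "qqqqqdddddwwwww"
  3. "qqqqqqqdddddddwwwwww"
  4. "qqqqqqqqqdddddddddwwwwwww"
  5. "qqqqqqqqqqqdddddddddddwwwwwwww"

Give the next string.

Reading off run lengths: q runs 3, 5, 7, 9, 11; d runs 3, 5, 7, 9, 11; w runs 4, 5, 6, 7, 8 — each is linear in n, where the shown terms are n = 2, 3, 4, 5, 6.
Setting n = 7 gives 13, 13, 9 characters in each block.

qqqqqqqqqqqqqdddddddddddddwwwwwwwww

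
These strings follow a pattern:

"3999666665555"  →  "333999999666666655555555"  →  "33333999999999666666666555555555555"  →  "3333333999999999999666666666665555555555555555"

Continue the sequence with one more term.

333333333999999999999999666666666666655555555555555555555

Each string has the form 3^{2n-1} 9^{3n} 6^{2n+3} 5^{4n} (n = 1, 2, …).
For the next term, n = 5, so the run lengths are 9, 15, 13, 20.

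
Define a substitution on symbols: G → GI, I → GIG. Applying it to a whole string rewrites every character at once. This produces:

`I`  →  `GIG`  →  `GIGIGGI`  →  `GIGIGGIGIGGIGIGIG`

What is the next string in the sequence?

GIGIGGIGIGGIGIGIGGIGIGGIGIGIGGIGIGGIGIGGI

Applying the rule to each of the 17 symbols of GIGIGGIGIGGIGIGIG gives the pieces GI GIG GI GIG GI GI GIG GI GIG GI GI GIG GI GIG GI GIG GI, which concatenate to the answer.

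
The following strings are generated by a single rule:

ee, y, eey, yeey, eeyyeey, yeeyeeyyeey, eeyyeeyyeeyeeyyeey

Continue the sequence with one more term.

This is a Fibonacci-style word recurrence s(k) = s(k−2)·s(k−1): e.g. ee·y = eey.
The next term joins yeeyeeyyeey and eeyyeeyyeeyeeyyeey.

yeeyeeyyeeyeeyyeeyyeeyeeyyeey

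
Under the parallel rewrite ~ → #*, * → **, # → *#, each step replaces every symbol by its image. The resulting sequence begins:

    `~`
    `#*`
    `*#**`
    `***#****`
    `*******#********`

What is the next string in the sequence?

***************#****************

Applying the rule to each of the 16 symbols of *******#******** gives the pieces ** ** ** ** ** ** ** *# ** ** ** ** ** ** ** **, which concatenate to the answer.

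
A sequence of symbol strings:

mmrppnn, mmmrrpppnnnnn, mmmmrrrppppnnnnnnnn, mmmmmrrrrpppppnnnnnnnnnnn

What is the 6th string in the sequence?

mmmmmmmrrrrrrpppppppnnnnnnnnnnnnnnnnn

Term n consists of n+1 m's, followed by n r's, followed by n+1 p's, followed by 3n-1 n's (n = 1, 2, …).
At n = 6 the blocks have lengths 7, 6, 7, 17.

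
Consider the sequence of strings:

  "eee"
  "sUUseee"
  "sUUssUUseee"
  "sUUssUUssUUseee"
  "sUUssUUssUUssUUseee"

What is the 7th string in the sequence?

sUUssUUssUUssUUssUUssUUseee

The strings grow by a fixed prefix sUUs each time.
From sUUssUUssUUssUUseee, 2 further steps: sUUssUUssUUssUUseee → sUUssUUssUUssUUssUUseee → (answer).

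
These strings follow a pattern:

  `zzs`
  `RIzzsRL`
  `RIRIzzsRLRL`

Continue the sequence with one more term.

s(k+1) = RI·s(k)·RL, so each term gains RI as a prefix and RL as a suffix.
So the next term is RI·RIRIzzsRLRL·RL.

RIRIRIzzsRLRLRL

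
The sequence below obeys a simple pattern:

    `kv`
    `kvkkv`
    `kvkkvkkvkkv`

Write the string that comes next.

Every step duplicates the string with 'k' between the halves.
Doubling kvkkvkkvkkv with 'k' between the halves:

kvkkvkkvkkvkkvkkvkkvkkv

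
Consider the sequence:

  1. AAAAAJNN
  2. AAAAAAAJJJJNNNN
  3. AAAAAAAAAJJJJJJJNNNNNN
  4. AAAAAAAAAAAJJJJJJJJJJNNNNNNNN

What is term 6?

AAAAAAAAAAAAAAAJJJJJJJJJJJJJJJJNNNNNNNNNNNN

The n-th term is 2n+3 A's then 3n-2 J's then 2n N's (n = 1, 2, …).
Setting n = 6 gives 15, 16, 12 characters in each block.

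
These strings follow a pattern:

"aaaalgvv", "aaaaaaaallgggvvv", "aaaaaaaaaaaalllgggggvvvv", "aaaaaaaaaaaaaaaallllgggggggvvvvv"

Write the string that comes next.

The n-th term is 4n a's then n l's then 2n-1 g's then n+1 v's (n = 1, 2, …).
Setting n = 5 gives 20, 5, 9, 6 characters in each block.

aaaaaaaaaaaaaaaaaaaalllllgggggggggvvvvvv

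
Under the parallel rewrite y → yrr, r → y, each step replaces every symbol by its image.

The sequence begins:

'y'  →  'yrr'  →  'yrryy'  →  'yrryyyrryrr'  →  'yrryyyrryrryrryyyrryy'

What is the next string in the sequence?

φ(yrryyyrryrryrryyyrryy) expands symbol-by-symbol to yrr y y yrr yrr yrr y y yrr y y yrr y y yrr yrr yrr y y yrr yrr; joining the 21 pieces gives the next term.

yrryyyrryrryrryyyrryyyrryyyrryrryrryyyrryrr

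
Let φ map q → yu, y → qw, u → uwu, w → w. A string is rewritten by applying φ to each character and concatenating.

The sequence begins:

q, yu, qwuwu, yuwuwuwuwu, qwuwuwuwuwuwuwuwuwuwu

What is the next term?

Rewriting the 21 symbols of qwuwuwuwuwuwuwuwuwuwu one by one yields yu w uwu w uwu w uwu w uwu w uwu w uwu w uwu w uwu w uwu w uwu; concatenated:

yuwuwuwuwuwuwuwuwuwuwuwuwuwuwuwuwuwuwuwuwu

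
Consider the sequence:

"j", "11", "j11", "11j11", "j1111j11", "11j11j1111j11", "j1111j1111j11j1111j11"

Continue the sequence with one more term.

Each term (from the third on) is the two preceding terms concatenated in order: term 3 = j·11 = j11.
So term 8 is 11j11j1111j11·j1111j1111j11j1111j11.

11j11j1111j11j1111j1111j11j1111j11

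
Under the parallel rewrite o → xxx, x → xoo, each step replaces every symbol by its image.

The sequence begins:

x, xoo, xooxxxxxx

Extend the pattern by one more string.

xooxxxxxxxooxooxooxooxooxoo

Rewriting each symbol of xooxxxxxx: x→xoo, o→xxx, o→xxx, x→xoo, x→xoo, x→xoo, x→xoo, x→xoo, x→xoo, which concatenates to xoo xxx xxx xoo xoo xoo xoo xoo xoo.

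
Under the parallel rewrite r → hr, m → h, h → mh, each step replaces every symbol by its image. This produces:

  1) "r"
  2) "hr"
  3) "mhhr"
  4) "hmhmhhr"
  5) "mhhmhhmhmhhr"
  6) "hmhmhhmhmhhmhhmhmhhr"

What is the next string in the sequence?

Rewriting the 20 symbols of hmhmhhmhmhhmhhmhmhhr one by one yields mh h mh h mh mh h mh h mh mh h mh mh h mh h mh mh hr; concatenated:

mhhmhhmhmhhmhhmhmhhmhmhhmhhmhmhhr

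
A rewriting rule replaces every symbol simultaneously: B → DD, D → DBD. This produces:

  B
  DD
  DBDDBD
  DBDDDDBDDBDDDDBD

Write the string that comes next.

Applying the rule to each of the 16 symbols of DBDDDDBDDBDDDDBD gives the pieces DBD DD DBD DBD DBD DBD DD DBD DBD DD DBD DBD DBD DBD DD DBD, which concatenate to the answer.

DBDDDDBDDBDDBDDBDDDDBDDBDDDDBDDBDDBDDBDDDDBD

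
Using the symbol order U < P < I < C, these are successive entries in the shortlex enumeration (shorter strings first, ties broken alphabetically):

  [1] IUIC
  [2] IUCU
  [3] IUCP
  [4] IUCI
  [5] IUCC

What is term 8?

IPUI

Advancing 3 positions from IUCC through IUCC → IPUU → IPUP reaches term 8.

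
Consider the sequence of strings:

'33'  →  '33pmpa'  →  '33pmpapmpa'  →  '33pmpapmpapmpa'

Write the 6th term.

The strings grow by a fixed suffix pmpa each time.
From 33pmpapmpapmpa, 2 further steps: 33pmpapmpapmpa → 33pmpapmpapmpapmpa → (answer).

33pmpapmpapmpapmpapmpa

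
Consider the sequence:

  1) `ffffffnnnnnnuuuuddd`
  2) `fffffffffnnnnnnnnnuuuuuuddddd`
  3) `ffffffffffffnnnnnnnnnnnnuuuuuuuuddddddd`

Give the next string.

fffffffffffffffnnnnnnnnnnnnnnnuuuuuuuuuuddddddddd

Term n consists of 3n+3 f's, followed by 3n+3 n's, followed by 2n+2 u's, followed by 2n+1 d's (n = 1, 2, …).
Setting n = 4 gives 15, 15, 10, 9 characters in each block.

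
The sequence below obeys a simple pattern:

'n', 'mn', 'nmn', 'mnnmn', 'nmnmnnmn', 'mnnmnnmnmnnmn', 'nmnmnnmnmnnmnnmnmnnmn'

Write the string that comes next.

mnnmnnmnmnnmnnmnmnnmnmnnmnnmnmnnmn

From term 3 onward, concatenate the second-to-last term with the last: n·mn = nmn, mn·nmn = mnnmn, …
Continuing: mnnmnnmnmnnmn · nmnmnnmnmnnmnnmnmnnmn gives term 8.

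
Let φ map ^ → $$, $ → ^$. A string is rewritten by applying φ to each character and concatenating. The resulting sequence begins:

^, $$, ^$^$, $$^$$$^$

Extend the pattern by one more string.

^$^$$$^$^$^$$$^$

Apply φ to $$^$$$^$ symbol by symbol: $→^$, $→^$, ^→$$, $→^$, $→^$, $→^$, ^→$$, $→^$; joined: ^$ ^$ $$ ^$ ^$ ^$ $$ ^$.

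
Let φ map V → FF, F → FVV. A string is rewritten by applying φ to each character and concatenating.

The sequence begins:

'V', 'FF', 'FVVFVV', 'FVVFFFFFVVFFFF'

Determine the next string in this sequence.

FVVFFFFFVVFVVFVVFVVFVVFFFFFVVFVVFVVFVV

Applying the rule to each of the 14 symbols of FVVFFFFFVVFFFF gives the pieces FVV FF FF FVV FVV FVV FVV FVV FF FF FVV FVV FVV FVV, which concatenate to the answer.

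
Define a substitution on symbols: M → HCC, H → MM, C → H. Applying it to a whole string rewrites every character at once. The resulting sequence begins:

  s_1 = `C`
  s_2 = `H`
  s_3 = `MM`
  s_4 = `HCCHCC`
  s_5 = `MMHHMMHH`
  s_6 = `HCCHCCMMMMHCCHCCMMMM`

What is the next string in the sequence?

MMHHMMHHHCCHCCHCCHCCMMHHMMHHHCCHCCHCCHCC

φ(HCCHCCMMMMHCCHCCMMMM) expands symbol-by-symbol to MM H H MM H H HCC HCC HCC HCC MM H H MM H H HCC HCC HCC HCC; joining the 20 pieces gives the next term.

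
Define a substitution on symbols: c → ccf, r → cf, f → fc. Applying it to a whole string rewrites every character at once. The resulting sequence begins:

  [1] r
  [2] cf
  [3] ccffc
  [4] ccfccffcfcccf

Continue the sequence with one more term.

Replace each of the 13 characters of ccfccffcfcccf in place — ccf ccf fc ccf ccf fc fc ccf fc ccf ccf ccf fc — and concatenate.

ccfccffcccfccffcfcccffcccfccfccffc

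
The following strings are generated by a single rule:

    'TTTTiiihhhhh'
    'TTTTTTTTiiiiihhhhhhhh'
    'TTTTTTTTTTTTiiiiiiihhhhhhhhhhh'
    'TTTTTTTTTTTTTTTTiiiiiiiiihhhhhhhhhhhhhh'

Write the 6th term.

TTTTTTTTTTTTTTTTTTTTTTTTiiiiiiiiiiiiihhhhhhhhhhhhhhhhhhhh

Term n consists of 4n T's, followed by 2n+1 i's, followed by 3n+2 h's (n = 1, 2, …).
Setting n = 6 gives 24, 13, 20 characters in each block.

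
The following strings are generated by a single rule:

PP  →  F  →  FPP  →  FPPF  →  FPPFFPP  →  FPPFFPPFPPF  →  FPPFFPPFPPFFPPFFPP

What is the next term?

FPPFFPPFPPFFPPFFPPFPPFFPPFPPF

This is a Fibonacci-style word recurrence s(k) = s(k−1)·s(k−2): e.g. F·PP = FPP.
The next term joins FPPFFPPFPPFFPPFFPP and FPPFFPPFPPF.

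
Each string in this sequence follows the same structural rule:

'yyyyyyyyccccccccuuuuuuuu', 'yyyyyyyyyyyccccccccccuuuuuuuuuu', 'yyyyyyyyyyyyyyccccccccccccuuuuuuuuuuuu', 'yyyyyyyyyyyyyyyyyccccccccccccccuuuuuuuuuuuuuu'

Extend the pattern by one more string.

Reading off run lengths: y runs 8, 11, 14, 17; c runs 8, 10, 12, 14; u runs 8, 10, 12, 14 — each is linear in n, where the shown terms are n = 3, 4, 5, 6.
For the next term, n = 7, so the run lengths are 20, 16, 16.

yyyyyyyyyyyyyyyyyyyyccccccccccccccccuuuuuuuuuuuuuuuu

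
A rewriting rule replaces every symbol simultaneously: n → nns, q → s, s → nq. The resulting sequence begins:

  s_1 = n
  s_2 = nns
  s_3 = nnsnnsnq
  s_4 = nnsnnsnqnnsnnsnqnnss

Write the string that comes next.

nnsnnsnqnnsnnsnqnnssnnsnnsnqnnsnnsnqnnssnnsnnsnqnq

Replace each of the 20 characters of nnsnnsnqnnsnnsnqnnss in place — nns nns nq nns nns nq nns s nns nns nq nns nns nq nns s nns nns nq nq — and concatenate.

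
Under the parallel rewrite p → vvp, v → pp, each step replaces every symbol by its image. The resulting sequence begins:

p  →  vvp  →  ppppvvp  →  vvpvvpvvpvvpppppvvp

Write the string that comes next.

Replace each of the 19 characters of vvpvvpvvpvvpppppvvp in place — pp pp vvp pp pp vvp pp pp vvp pp pp vvp vvp vvp vvp vvp pp pp vvp — and concatenate.

ppppvvpppppvvpppppvvpppppvvpvvpvvpvvpvvpppppvvp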